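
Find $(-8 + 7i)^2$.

(a + bi)^2 = a^2 - b^2 + 2abi
= (-8)^2 - 7^2 + 2*(-8)*7i
= 15 - 112i


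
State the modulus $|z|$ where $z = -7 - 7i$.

|z| = sqrt(a^2 + b^2) = sqrt((-7)^2 + (-7)^2) = sqrt(98) = sqrt(98)


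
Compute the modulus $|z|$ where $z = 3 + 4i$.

|z| = sqrt(a^2 + b^2) = sqrt(3^2 + 4^2) = sqrt(25) = 5


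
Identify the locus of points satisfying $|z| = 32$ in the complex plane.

|z| = 32 means sqrt(x^2 + y^2) = 32
This is a circle of radius 32 centered at the origin


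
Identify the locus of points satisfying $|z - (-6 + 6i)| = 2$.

|z - z0| = r describes a circle centered at z0 with radius r
Here z0 = -6 + 6i and r = 2
Locus: Circle centered at (-6, 6) with radius 2


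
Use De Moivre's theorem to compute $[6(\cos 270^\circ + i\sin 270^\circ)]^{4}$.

By De Moivre: z^n = r^n(cos(nθ) + i sin(nθ))
= 6^4(cos(4*270°) + i sin(4*270°))
= 1296(cos 0° + i sin 0°)
= 1296


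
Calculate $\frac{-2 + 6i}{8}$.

Divisor is real, so divide each part by 8:
= -1/4 + (3/4)i


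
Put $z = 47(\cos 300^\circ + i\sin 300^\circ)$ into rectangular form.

a = r cos θ = 47 * 1/2 = 47/2
b = r sin θ = 47 * -sqrt(3)/2 = -47*sqrt(3)/2
z = 47/2 - (47*sqrt(3)/2)i


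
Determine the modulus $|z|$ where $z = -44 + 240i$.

|z| = sqrt(a^2 + b^2) = sqrt((-44)^2 + 240^2) = sqrt(59536) = 244


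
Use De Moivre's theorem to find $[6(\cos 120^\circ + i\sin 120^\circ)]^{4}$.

By De Moivre: z^n = r^n(cos(nθ) + i sin(nθ))
= 6^4(cos(4*120°) + i sin(4*120°))
= 1296(cos 120° + i sin 120°)
= -648 + 648*sqrt(3)i


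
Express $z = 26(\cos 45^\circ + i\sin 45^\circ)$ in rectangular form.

a = r cos θ = 26 * sqrt(2)/2 = 13*sqrt(2)
b = r sin θ = 26 * sqrt(2)/2 = 13*sqrt(2)
z = 13*sqrt(2) + 13*sqrt(2)i


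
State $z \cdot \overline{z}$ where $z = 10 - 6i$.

z * conjugate(z) = |z|^2 = a^2 + b^2
= 10^2 + (-6)^2 = 136


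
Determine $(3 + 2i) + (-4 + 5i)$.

(3 + (-4)) + (2 + 5)i = -1 + 7i


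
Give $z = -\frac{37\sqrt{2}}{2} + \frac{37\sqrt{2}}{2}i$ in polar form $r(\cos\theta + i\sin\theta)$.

r = |z| = sqrt(a^2 + b^2) = sqrt((-37*sqrt(2)/2)^2 + (37*sqrt(2)/2)^2) = sqrt(1369/2 + 1369/2) = sqrt(1369) = 37
θ = arctan(b/a) = arctan(26.163/-26.163) (quadrant-adjusted) = 135°
z = 37(cos 135° + i sin 135°)


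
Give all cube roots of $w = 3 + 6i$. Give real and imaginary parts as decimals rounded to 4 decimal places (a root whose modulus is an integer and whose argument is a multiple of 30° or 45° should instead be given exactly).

|w| = sqrt(45) ≈ 6.708204, arg(w) ≈ 63.434949°
Root modulus = sqrt(45)^(1/3) ≈ 1.885973
Root arguments: θ_k = (arg(w) + 360°k)/3 for k = 0, 1, ..., 2
Compute each root as (root modulus)(cos θ_k + i sin θ_k) using full-precision intermediates, then round to 4 decimal places.
Roots: 1.7590 + 0.6803i, -1.4687 + 1.1832i, -0.2903 - 1.8635i


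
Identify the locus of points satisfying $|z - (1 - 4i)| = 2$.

|z - z0| = r describes a circle centered at z0 with radius r
Here z0 = 1 - 4i and r = 2
Locus: Circle centered at (1, -4) with radius 2


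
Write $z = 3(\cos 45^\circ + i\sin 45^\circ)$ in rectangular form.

a = r cos θ = 3 * sqrt(2)/2 = 3*sqrt(2)/2
b = r sin θ = 3 * sqrt(2)/2 = 3*sqrt(2)/2
z = 3*sqrt(2)/2 + (3*sqrt(2)/2)i


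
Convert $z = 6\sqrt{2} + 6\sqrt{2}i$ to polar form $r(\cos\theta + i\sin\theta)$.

r = |z| = sqrt(a^2 + b^2) = sqrt((6*sqrt(2))^2 + (6*sqrt(2))^2) = sqrt(72 + 72) = sqrt(144) = 12
θ = arctan(b/a) = arctan(8.4853/8.4853) (quadrant-adjusted) = 45°
z = 12(cos 45° + i sin 45°)


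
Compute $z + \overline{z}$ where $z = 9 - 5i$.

z + conjugate(z) = (a + bi) + (a - bi) = 2a
= 2 * 9 = 18


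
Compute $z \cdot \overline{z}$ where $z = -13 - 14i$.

z * conjugate(z) = |z|^2 = a^2 + b^2
= (-13)^2 + (-14)^2 = 365


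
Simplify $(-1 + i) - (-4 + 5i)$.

(-1 - (-4)) + (1 - 5)i = 3 - 4i


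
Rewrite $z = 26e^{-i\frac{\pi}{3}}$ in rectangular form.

a = r cos θ = 26 * 1/2 = 13
b = r sin θ = 26 * -sqrt(3)/2 = -13*sqrt(3)
z = 13 - 13*sqrt(3)i


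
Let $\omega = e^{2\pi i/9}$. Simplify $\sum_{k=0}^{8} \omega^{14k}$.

Let ζ = ω^14 = e^(2πi·14/9). Since 9 ∤ 14, ζ ≠ 1.
Sum = Σ_{k=0}^{8} ζ^k = (ζ^9 - 1)/(ζ - 1) = (ω^{14·9} - 1)/(ζ - 1) = (1 - 1)/(ζ - 1) = 0


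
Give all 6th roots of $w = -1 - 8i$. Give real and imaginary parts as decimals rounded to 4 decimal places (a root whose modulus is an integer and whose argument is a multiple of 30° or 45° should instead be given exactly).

|w| = sqrt(65) ≈ 8.062258, arg(w) ≈ 262.874984°
Root modulus = sqrt(65)^(1/6) ≈ 1.416042
Root arguments: θ_k = (arg(w) + 360°k)/6 for k = 0, 1, ..., 5
Compute each root as (root modulus)(cos θ_k + i sin θ_k) using full-precision intermediates, then round to 4 decimal places.
Roots: 1.0218 + 0.9803i, -0.3381 + 1.3751i, -1.3599 + 0.3948i, -1.0218 - 0.9803i, 0.3381 - 1.3751i, 1.3599 - 0.3948i


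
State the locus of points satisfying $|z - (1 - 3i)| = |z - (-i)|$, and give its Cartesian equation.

|z - z1| = |z - z2| means z is equidistant from z1 and z2,
i.e. the perpendicular bisector of the segment from (1, -3) to (0, -1) (midpoint (1/2, -2)).
With z = x + yi, square both sides:
(x - 1)^2 + (y - (-3))^2 = (x - 0)^2 + (y - (-1))^2
The x^2 and y^2 terms cancel: -2x + 4y = 1 - 10 = -9
Simplify: 2x - 4y = 9
Locus: Perpendicular bisector of the segment from (1, -3) to (0, -1): the line 2x - 4y = 9


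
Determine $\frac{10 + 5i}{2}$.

Divisor is real, so divide each part by 2:
= 5 + (5/2)i


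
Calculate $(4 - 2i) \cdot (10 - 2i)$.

(a1*a2 - b1*b2) + (a1*b2 + b1*a2)i
= (40 - 4) + (-8 + (-20))i
= 36 - 28i


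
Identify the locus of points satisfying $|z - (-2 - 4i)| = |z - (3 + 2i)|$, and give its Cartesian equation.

|z - z1| = |z - z2| means z is equidistant from z1 and z2,
i.e. the perpendicular bisector of the segment from (-2, -4) to (3, 2) (midpoint (1/2, -1)).
With z = x + yi, square both sides:
(x - (-2))^2 + (y - (-4))^2 = (x - 3)^2 + (y - 2)^2
The x^2 and y^2 terms cancel: 10x + 12y = 13 - 20 = -7
Simplify: 10x + 12y = -7
Locus: Perpendicular bisector of the segment from (-2, -4) to (3, 2): the line 10x + 12y = -7


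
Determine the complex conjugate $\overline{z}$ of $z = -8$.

If z = a + bi, then conjugate(z) = a - bi
conjugate(-8) = -8


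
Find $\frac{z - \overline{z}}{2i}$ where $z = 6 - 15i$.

z - conjugate(z) = 2bi
(z - conjugate(z))/(2i) = 2bi/(2i) = b = -15


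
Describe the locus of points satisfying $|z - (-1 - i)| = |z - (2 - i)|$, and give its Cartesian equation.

|z - z1| = |z - z2| means z is equidistant from z1 and z2,
i.e. the perpendicular bisector of the segment from (-1, -1) to (2, -1) (midpoint (1/2, -1)).
With z = x + yi, square both sides:
(x - (-1))^2 + (y - (-1))^2 = (x - 2)^2 + (y - (-1))^2
The x^2 and y^2 terms cancel: 6x + 0y = 5 - 2 = 3
Simplify: x = 1/2
Locus: Perpendicular bisector of the segment from (-1, -1) to (2, -1): the line x = 1/2


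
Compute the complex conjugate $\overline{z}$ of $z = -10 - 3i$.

If z = a + bi, then conjugate(z) = a - bi
conjugate(-10 - 3i) = -10 + 3i


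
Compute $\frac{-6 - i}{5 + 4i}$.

Multiply numerator and denominator by conjugate (5 - 4i):
= (-6 - i)(5 - 4i) / (5^2 + 4^2)
= (-34 + 19i) / 41
= -34/41 + (19/41)i


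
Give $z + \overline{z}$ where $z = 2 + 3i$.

z + conjugate(z) = (a + bi) + (a - bi) = 2a
= 2 * 2 = 4


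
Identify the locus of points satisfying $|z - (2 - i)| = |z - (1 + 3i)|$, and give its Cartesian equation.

|z - z1| = |z - z2| means z is equidistant from z1 and z2,
i.e. the perpendicular bisector of the segment from (2, -1) to (1, 3) (midpoint (3/2, 1)).
With z = x + yi, square both sides:
(x - 2)^2 + (y - (-1))^2 = (x - 1)^2 + (y - 3)^2
The x^2 and y^2 terms cancel: -2x + 8y = 10 - 5 = 5
Simplify: 2x - 8y = -5
Locus: Perpendicular bisector of the segment from (2, -1) to (1, 3): the line 2x - 8y = -5


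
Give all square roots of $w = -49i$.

|w| = 49, arg(w) = 270°
Root modulus = 49^(1/2) = 7
Root arguments: θ_k = (270° + 360°k)/2 for k = 0, 1, ..., 1
Roots: -7*sqrt(2)/2 + (7*sqrt(2)/2)i, 7*sqrt(2)/2 - (7*sqrt(2)/2)i


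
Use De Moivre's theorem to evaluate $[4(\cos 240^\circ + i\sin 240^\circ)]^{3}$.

By De Moivre: z^n = r^n(cos(nθ) + i sin(nθ))
= 4^3(cos(3*240°) + i sin(3*240°))
= 64(cos 0° + i sin 0°)
= 64


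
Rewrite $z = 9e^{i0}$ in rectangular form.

a = r cos θ = 9 * 1 = 9
b = r sin θ = 9 * 0 = 0
z = 9


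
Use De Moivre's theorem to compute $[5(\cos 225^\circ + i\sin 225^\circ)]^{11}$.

By De Moivre: z^n = r^n(cos(nθ) + i sin(nθ))
= 5^11(cos(11*225°) + i sin(11*225°))
= 48828125(cos 315° + i sin 315°)
= 48828125*sqrt(2)/2 - (48828125*sqrt(2)/2)i


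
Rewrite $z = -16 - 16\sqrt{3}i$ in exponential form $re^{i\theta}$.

r = |z| = sqrt((-16)^2 + (-16*sqrt(3))^2) = sqrt(256 + 768) = sqrt(1024) = 32
θ = arctan(b/a) = arctan(-27.7128/-16) (quadrant-adjusted) = 240° = 4π/3
z = 32e^(i*4π/3)


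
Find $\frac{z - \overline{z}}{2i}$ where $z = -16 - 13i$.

z - conjugate(z) = 2bi
(z - conjugate(z))/(2i) = 2bi/(2i) = b = -13


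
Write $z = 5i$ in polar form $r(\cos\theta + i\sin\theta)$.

r = |z| = sqrt(a^2 + b^2) = sqrt((0)^2 + (5)^2) = sqrt(0 + 25) = sqrt(25) = 5
a = 0 and b > 0, so z lies on the positive imaginary axis: θ = 90°
z = 5(cos 90° + i sin 90°)


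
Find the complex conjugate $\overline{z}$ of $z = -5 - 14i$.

If z = a + bi, then conjugate(z) = a - bi
conjugate(-5 - 14i) = -5 + 14i


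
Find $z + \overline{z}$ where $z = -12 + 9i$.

z + conjugate(z) = (a + bi) + (a - bi) = 2a
= 2 * (-12) = -24


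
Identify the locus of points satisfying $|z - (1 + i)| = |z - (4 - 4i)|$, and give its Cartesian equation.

|z - z1| = |z - z2| means z is equidistant from z1 and z2,
i.e. the perpendicular bisector of the segment from (1, 1) to (4, -4) (midpoint (5/2, -3/2)).
With z = x + yi, square both sides:
(x - 1)^2 + (y - 1)^2 = (x - 4)^2 + (y - (-4))^2
The x^2 and y^2 terms cancel: 6x + (-10)y = 32 - 2 = 30
Simplify: 3x - 5y = 15
Locus: Perpendicular bisector of the segment from (1, 1) to (4, -4): the line 3x - 5y = 15


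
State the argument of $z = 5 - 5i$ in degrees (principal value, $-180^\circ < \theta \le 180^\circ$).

θ = arctan(b/a) = arctan(-5/5) (quadrant-adjusted) = -45°


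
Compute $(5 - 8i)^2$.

(a + bi)^2 = a^2 - b^2 + 2abi
= 5^2 - (-8)^2 + 2*5*(-8)i
= -39 - 80i


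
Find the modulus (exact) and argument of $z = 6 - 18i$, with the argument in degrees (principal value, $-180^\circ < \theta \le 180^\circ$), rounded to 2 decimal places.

|z| = sqrt(6^2 + (-18)^2) = sqrt(360)
arg(z) = arctan(b/a) = arctan(-18/6) (quadrant-adjusted) = -71.57°


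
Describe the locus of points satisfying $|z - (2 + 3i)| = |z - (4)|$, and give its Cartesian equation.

|z - z1| = |z - z2| means z is equidistant from z1 and z2,
i.e. the perpendicular bisector of the segment from (2, 3) to (4, 0) (midpoint (3, 3/2)).
With z = x + yi, square both sides:
(x - 2)^2 + (y - 3)^2 = (x - 4)^2 + (y - 0)^2
The x^2 and y^2 terms cancel: 4x + (-6)y = 16 - 13 = 3
Simplify: 4x - 6y = 3
Locus: Perpendicular bisector of the segment from (2, 3) to (4, 0): the line 4x - 6y = 3


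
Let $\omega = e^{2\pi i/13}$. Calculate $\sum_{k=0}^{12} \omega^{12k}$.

Let ζ = ω^12 = e^(2πi·12/13). Since 13 ∤ 12, ζ ≠ 1.
Sum = Σ_{k=0}^{12} ζ^k = (ζ^13 - 1)/(ζ - 1) = (ω^{12·13} - 1)/(ζ - 1) = (1 - 1)/(ζ - 1) = 0


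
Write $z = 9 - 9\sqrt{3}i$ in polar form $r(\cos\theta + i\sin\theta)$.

r = |z| = sqrt(a^2 + b^2) = sqrt((9)^2 + (-9*sqrt(3))^2) = sqrt(81 + 243) = sqrt(324) = 18
θ = arctan(b/a) = arctan(-15.5885/9) (quadrant-adjusted) = 300°
z = 18(cos 300° + i sin 300°)


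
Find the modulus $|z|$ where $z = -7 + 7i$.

|z| = sqrt(a^2 + b^2) = sqrt((-7)^2 + 7^2) = sqrt(98) = sqrt(98)


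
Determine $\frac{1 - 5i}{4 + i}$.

Multiply numerator and denominator by conjugate (4 - i):
= (1 - 5i)(4 - i) / (4^2 + 1^2)
= (-1 - 21i) / 17
= -1/17 - (21/17)i


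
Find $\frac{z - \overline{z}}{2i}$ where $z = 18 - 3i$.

z - conjugate(z) = 2bi
(z - conjugate(z))/(2i) = 2bi/(2i) = b = -3


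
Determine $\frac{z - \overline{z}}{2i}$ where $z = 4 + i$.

z - conjugate(z) = 2bi
(z - conjugate(z))/(2i) = 2bi/(2i) = b = 1


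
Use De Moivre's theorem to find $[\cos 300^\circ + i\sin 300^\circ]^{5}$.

By De Moivre: z^n = r^n(cos(nθ) + i sin(nθ))
= 1^5(cos(5*300°) + i sin(5*300°))
= 1(cos 60° + i sin 60°)
= 1/2 + (sqrt(3)/2)i


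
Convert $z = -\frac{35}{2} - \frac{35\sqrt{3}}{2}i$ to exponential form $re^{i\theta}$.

r = |z| = sqrt((-35/2)^2 + (-35*sqrt(3)/2)^2) = sqrt(1225/4 + 3675/4) = sqrt(1225) = 35
θ = arctan(b/a) = arctan(-30.3109/-17.5) (quadrant-adjusted) = 240° = 4π/3
z = 35e^(i*4π/3)


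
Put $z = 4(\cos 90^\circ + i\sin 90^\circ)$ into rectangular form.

a = r cos θ = 4 * 0 = 0
b = r sin θ = 4 * 1 = 4
z = 4i


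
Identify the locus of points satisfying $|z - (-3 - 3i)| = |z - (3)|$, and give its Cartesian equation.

|z - z1| = |z - z2| means z is equidistant from z1 and z2,
i.e. the perpendicular bisector of the segment from (-3, -3) to (3, 0) (midpoint (0, -3/2)).
With z = x + yi, square both sides:
(x - (-3))^2 + (y - (-3))^2 = (x - 3)^2 + (y - 0)^2
The x^2 and y^2 terms cancel: 12x + 6y = 9 - 18 = -9
Simplify: 4x + 2y = -3
Locus: Perpendicular bisector of the segment from (-3, -3) to (3, 0): the line 4x + 2y = -3


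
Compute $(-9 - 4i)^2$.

(a + bi)^2 = a^2 - b^2 + 2abi
= (-9)^2 - (-4)^2 + 2*(-9)*(-4)i
= 65 + 72i


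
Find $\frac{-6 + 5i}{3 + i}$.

Multiply numerator and denominator by conjugate (3 - i):
= (-6 + 5i)(3 - i) / (3^2 + 1^2)
= (-13 + 21i) / 10
= -13/10 + (21/10)i


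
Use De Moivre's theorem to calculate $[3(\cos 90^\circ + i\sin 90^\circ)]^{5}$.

By De Moivre: z^n = r^n(cos(nθ) + i sin(nθ))
= 3^5(cos(5*90°) + i sin(5*90°))
= 243(cos 90° + i sin 90°)
= 243i


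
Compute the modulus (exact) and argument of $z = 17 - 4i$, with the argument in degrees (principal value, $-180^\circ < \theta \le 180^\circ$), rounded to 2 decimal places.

|z| = sqrt(17^2 + (-4)^2) = sqrt(305)
arg(z) = arctan(b/a) = arctan(-4/17) (quadrant-adjusted) = -13.24°


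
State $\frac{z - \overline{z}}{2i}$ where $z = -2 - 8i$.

z - conjugate(z) = 2bi
(z - conjugate(z))/(2i) = 2bi/(2i) = b = -8


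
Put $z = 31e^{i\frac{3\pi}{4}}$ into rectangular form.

a = r cos θ = 31 * -sqrt(2)/2 = -31*sqrt(2)/2
b = r sin θ = 31 * sqrt(2)/2 = 31*sqrt(2)/2
z = -31*sqrt(2)/2 + (31*sqrt(2)/2)i


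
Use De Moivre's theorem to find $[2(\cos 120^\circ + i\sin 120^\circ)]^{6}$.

By De Moivre: z^n = r^n(cos(nθ) + i sin(nθ))
= 2^6(cos(6*120°) + i sin(6*120°))
= 64(cos 0° + i sin 0°)
= 64


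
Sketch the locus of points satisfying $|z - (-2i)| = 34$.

|z - z0| = r describes a circle centered at z0 with radius r
Here z0 = -2i and r = 34
Locus: Circle centered at (0, -2) with radius 34


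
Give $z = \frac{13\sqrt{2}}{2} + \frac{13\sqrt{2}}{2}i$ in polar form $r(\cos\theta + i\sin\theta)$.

r = |z| = sqrt(a^2 + b^2) = sqrt((13*sqrt(2)/2)^2 + (13*sqrt(2)/2)^2) = sqrt(169/2 + 169/2) = sqrt(169) = 13
θ = arctan(b/a) = arctan(9.1924/9.1924) (quadrant-adjusted) = 45°
z = 13(cos 45° + i sin 45°)


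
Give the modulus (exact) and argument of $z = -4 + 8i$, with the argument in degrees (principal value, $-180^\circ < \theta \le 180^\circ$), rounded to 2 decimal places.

|z| = sqrt((-4)^2 + 8^2) = sqrt(80)
arg(z) = arctan(b/a) = arctan(8/-4) (quadrant-adjusted) = 116.57°


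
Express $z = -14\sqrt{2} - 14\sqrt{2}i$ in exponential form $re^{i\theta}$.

r = |z| = sqrt((-14*sqrt(2))^2 + (-14*sqrt(2))^2) = sqrt(392 + 392) = sqrt(784) = 28
θ = arctan(b/a) = arctan(-19.799/-19.799) (quadrant-adjusted) = -135° = -3π/4
z = 28e^(-i*3π/4)


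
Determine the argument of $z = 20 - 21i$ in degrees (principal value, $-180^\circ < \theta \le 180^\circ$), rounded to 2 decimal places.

θ = arctan(b/a) = arctan(-21/20) (quadrant-adjusted) = -46.40°


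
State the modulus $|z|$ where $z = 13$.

|z| = sqrt(a^2 + b^2) = sqrt(13^2 + 0^2) = sqrt(169) = 13


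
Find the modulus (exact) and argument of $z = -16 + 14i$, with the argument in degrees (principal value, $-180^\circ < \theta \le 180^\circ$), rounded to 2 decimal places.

|z| = sqrt((-16)^2 + 14^2) = sqrt(452)
arg(z) = arctan(b/a) = arctan(14/-16) (quadrant-adjusted) = 138.81°


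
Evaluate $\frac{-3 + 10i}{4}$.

Divisor is real, so divide each part by 4:
= -3/4 + (5/2)i


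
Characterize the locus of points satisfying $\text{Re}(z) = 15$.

Re(z) = x where z = x + yi; the equation x = 15 is satisfied by all points with that x-coordinate
Locus: Vertical line x = 15


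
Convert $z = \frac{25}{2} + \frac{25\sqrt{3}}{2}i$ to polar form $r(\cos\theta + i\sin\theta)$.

r = |z| = sqrt(a^2 + b^2) = sqrt((25/2)^2 + (25*sqrt(3)/2)^2) = sqrt(625/4 + 1875/4) = sqrt(625) = 25
θ = arctan(b/a) = arctan(21.6506/12.5) (quadrant-adjusted) = 60°
z = 25(cos 60° + i sin 60°)


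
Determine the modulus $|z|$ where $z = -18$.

|z| = sqrt(a^2 + b^2) = sqrt((-18)^2 + 0^2) = sqrt(324) = 18


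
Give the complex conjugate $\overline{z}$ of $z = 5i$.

If z = a + bi, then conjugate(z) = a - bi
conjugate(5i) = -5i


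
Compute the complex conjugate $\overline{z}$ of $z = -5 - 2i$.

If z = a + bi, then conjugate(z) = a - bi
conjugate(-5 - 2i) = -5 + 2i


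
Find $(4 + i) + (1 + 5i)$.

(4 + 1) + (1 + 5)i = 5 + 6i


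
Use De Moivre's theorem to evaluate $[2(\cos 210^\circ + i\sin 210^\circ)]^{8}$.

By De Moivre: z^n = r^n(cos(nθ) + i sin(nθ))
= 2^8(cos(8*210°) + i sin(8*210°))
= 256(cos 240° + i sin 240°)
= -128 - 128*sqrt(3)i


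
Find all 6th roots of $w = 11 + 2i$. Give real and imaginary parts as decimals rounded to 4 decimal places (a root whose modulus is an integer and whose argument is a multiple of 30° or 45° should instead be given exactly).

|w| = sqrt(125) ≈ 11.180340, arg(w) ≈ 10.304846°
Root modulus = sqrt(125)^(1/6) ≈ 1.495349
Root arguments: θ_k = (arg(w) + 360°k)/6 for k = 0, 1, ..., 5
Compute each root as (root modulus)(cos θ_k + i sin θ_k) using full-precision intermediates, then round to 4 decimal places.
Roots: 1.4947 + 0.0448i, 0.7085 + 1.3168i, -0.7862 + 1.2720i, -1.4947 - 0.0448i, -0.7085 - 1.3168i, 0.7862 - 1.2720i


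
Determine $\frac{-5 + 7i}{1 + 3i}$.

Multiply numerator and denominator by conjugate (1 - 3i):
= (-5 + 7i)(1 - 3i) / (1^2 + 3^2)
= (16 + 22i) / 10
Divide through by 2: (8 + 11i) / 5
= 8/5 + (11/5)i


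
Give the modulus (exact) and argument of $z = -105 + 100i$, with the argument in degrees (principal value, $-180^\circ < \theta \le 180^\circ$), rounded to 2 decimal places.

|z| = sqrt((-105)^2 + 100^2) = 145
arg(z) = arctan(b/a) = arctan(100/-105) (quadrant-adjusted) = 136.40°


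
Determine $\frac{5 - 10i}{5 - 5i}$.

Multiply numerator and denominator by conjugate (5 + 5i):
= (5 - 10i)(5 + 5i) / (5^2 + (-5)^2)
= (75 - 25i) / 50
Divide through by 25: (3 - i) / 2
= 3/2 - (1/2)i


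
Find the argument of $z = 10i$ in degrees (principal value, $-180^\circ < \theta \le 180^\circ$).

a = 0 and b > 0, so z lies on the positive imaginary axis: θ = 90°


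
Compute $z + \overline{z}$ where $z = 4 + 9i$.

z + conjugate(z) = (a + bi) + (a - bi) = 2a
= 2 * 4 = 8


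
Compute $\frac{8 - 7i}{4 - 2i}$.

Multiply numerator and denominator by conjugate (4 + 2i):
= (8 - 7i)(4 + 2i) / (4^2 + (-2)^2)
= (46 - 12i) / 20
Divide through by 2: (23 - 6i) / 10
= 23/10 - (3/5)i


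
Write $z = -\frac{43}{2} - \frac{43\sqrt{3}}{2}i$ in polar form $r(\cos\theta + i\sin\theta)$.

r = |z| = sqrt(a^2 + b^2) = sqrt((-43/2)^2 + (-43*sqrt(3)/2)^2) = sqrt(1849/4 + 5547/4) = sqrt(1849) = 43
θ = arctan(b/a) = arctan(-37.2391/-21.5) (quadrant-adjusted) = 240°
z = 43(cos 240° + i sin 240°)


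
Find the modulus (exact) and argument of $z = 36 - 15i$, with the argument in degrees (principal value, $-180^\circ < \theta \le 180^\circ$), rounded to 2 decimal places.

|z| = sqrt(36^2 + (-15)^2) = 39
arg(z) = arctan(b/a) = arctan(-15/36) (quadrant-adjusted) = -22.62°


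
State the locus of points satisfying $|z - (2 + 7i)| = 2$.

|z - z0| = r describes a circle centered at z0 with radius r
Here z0 = 2 + 7i and r = 2
Locus: Circle centered at (2, 7) with radius 2


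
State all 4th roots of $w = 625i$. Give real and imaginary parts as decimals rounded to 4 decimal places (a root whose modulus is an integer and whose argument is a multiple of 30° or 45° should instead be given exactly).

|w| = 625, arg(w) = 90°
Root modulus = 625^(1/4) = 5
Root arguments: θ_k = (90° + 360°k)/4 for k = 0, 1, ..., 3
Compute each root as (root modulus)(cos θ_k + i sin θ_k) using full-precision intermediates, then round to 4 decimal places.
Roots: 4.6194 + 1.9134i, -1.9134 + 4.6194i, -4.6194 - 1.9134i, 1.9134 - 4.6194i


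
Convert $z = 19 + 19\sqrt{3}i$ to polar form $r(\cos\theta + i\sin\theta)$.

r = |z| = sqrt(a^2 + b^2) = sqrt((19)^2 + (19*sqrt(3))^2) = sqrt(361 + 1083) = sqrt(1444) = 38
θ = arctan(b/a) = arctan(32.909/19) (quadrant-adjusted) = 60°
z = 38(cos 60° + i sin 60°)


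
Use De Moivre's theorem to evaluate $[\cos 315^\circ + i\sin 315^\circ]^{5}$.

By De Moivre: z^n = r^n(cos(nθ) + i sin(nθ))
= 1^5(cos(5*315°) + i sin(5*315°))
= 1(cos 135° + i sin 135°)
= -sqrt(2)/2 + (sqrt(2)/2)i


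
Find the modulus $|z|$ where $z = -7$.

|z| = sqrt(a^2 + b^2) = sqrt((-7)^2 + 0^2) = sqrt(49) = 7


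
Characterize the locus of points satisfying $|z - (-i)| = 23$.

|z - z0| = r describes a circle centered at z0 with radius r
Here z0 = -i and r = 23
Locus: Circle centered at (0, -1) with radius 23


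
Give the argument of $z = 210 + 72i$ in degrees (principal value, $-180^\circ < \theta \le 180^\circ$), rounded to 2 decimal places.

θ = arctan(b/a) = arctan(72/210) (quadrant-adjusted) = 18.92°


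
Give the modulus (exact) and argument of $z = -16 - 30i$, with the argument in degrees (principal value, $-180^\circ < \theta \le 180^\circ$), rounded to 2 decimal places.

|z| = sqrt((-16)^2 + (-30)^2) = 34
arg(z) = arctan(b/a) = arctan(-30/-16) (quadrant-adjusted) = -118.07°


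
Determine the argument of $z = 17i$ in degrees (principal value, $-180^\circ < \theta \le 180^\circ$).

a = 0 and b > 0, so z lies on the positive imaginary axis: θ = 90°


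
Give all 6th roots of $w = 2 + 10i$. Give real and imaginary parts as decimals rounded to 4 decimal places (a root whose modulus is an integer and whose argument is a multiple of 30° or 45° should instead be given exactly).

|w| = sqrt(104) ≈ 10.198039, arg(w) ≈ 78.690068°
Root modulus = sqrt(104)^(1/6) ≈ 1.472604
Root arguments: θ_k = (arg(w) + 360°k)/6 for k = 0, 1, ..., 5
Compute each root as (root modulus)(cos θ_k + i sin θ_k) using full-precision intermediates, then round to 4 decimal places.
Roots: 1.4342 + 0.3341i, 0.4277 + 1.4091i, -1.0065 + 1.0750i, -1.4342 - 0.3341i, -0.4277 - 1.4091i, 1.0065 - 1.0750i


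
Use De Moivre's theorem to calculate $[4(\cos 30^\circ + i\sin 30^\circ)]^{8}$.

By De Moivre: z^n = r^n(cos(nθ) + i sin(nθ))
= 4^8(cos(8*30°) + i sin(8*30°))
= 65536(cos 240° + i sin 240°)
= -32768 - 32768*sqrt(3)i


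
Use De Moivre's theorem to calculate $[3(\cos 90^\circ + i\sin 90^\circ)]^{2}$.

By De Moivre: z^n = r^n(cos(nθ) + i sin(nθ))
= 3^2(cos(2*90°) + i sin(2*90°))
= 9(cos 180° + i sin 180°)
= -9


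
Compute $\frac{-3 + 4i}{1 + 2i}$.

Multiply numerator and denominator by conjugate (1 - 2i):
= (-3 + 4i)(1 - 2i) / (1^2 + 2^2)
= (5 + 10i) / 5
= 1 + 2i


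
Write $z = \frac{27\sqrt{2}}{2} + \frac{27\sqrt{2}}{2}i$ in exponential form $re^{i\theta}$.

r = |z| = sqrt((27*sqrt(2)/2)^2 + (27*sqrt(2)/2)^2) = sqrt(729/2 + 729/2) = sqrt(729) = 27
θ = arctan(b/a) = arctan(19.0919/19.0919) (quadrant-adjusted) = 45° = π/4
z = 27e^(i*π/4)


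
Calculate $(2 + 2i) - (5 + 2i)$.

(2 - 5) + (2 - 2)i = -3


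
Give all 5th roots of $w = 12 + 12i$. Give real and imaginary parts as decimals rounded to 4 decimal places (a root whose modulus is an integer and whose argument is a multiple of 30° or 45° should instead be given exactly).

|w| = sqrt(288) ≈ 16.970563, arg(w) = 45°
Root modulus = sqrt(288)^(1/5) ≈ 1.761730
Root arguments: θ_k = (45° + 360°k)/5 for k = 0, 1, ..., 4
Compute each root as (root modulus)(cos θ_k + i sin θ_k) using full-precision intermediates, then round to 4 decimal places.
Roots: 1.7400 + 0.2756i, 0.2756 + 1.7400i, -1.5697 + 0.7998i, -1.2457 - 1.2457i, 0.7998 - 1.5697i


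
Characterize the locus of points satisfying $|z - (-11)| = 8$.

|z - z0| = r describes a circle centered at z0 with radius r
Here z0 = -11 and r = 8
Locus: Circle centered at (-11, 0) with radius 8


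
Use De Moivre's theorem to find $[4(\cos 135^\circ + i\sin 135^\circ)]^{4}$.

By De Moivre: z^n = r^n(cos(nθ) + i sin(nθ))
= 4^4(cos(4*135°) + i sin(4*135°))
= 256(cos 180° + i sin 180°)
= -256


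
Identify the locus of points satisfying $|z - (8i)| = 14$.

|z - z0| = r describes a circle centered at z0 with radius r
Here z0 = 8i and r = 14
Locus: Circle centered at (0, 8) with radius 14


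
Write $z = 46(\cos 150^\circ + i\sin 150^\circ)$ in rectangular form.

a = r cos θ = 46 * -sqrt(3)/2 = -23*sqrt(3)
b = r sin θ = 46 * 1/2 = 23
z = -23*sqrt(3) + 23i


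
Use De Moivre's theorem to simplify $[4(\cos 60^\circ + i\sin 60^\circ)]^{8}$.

By De Moivre: z^n = r^n(cos(nθ) + i sin(nθ))
= 4^8(cos(8*60°) + i sin(8*60°))
= 65536(cos 120° + i sin 120°)
= -32768 + 32768*sqrt(3)i


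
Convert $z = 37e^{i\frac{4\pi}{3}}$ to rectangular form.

a = r cos θ = 37 * -1/2 = -37/2
b = r sin θ = 37 * -sqrt(3)/2 = -37*sqrt(3)/2
z = -37/2 - (37*sqrt(3)/2)i


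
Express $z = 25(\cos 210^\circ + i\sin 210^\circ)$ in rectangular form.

a = r cos θ = 25 * -sqrt(3)/2 = -25*sqrt(3)/2
b = r sin θ = 25 * -1/2 = -25/2
z = -25*sqrt(3)/2 - (25/2)i


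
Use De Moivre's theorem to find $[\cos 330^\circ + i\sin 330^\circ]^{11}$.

By De Moivre: z^n = r^n(cos(nθ) + i sin(nθ))
= 1^11(cos(11*330°) + i sin(11*330°))
= 1(cos 30° + i sin 30°)
= sqrt(3)/2 + (1/2)i


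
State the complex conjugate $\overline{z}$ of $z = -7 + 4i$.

If z = a + bi, then conjugate(z) = a - bi
conjugate(-7 + 4i) = -7 - 4i


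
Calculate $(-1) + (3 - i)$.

(-1 + 3) + (0 + (-1))i = 2 - i


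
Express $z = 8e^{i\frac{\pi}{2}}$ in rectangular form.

a = r cos θ = 8 * 0 = 0
b = r sin θ = 8 * 1 = 8
z = 8i


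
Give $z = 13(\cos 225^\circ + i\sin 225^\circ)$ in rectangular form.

a = r cos θ = 13 * -sqrt(2)/2 = -13*sqrt(2)/2
b = r sin θ = 13 * -sqrt(2)/2 = -13*sqrt(2)/2
z = -13*sqrt(2)/2 - (13*sqrt(2)/2)i


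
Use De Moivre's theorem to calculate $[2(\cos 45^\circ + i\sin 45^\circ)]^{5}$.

By De Moivre: z^n = r^n(cos(nθ) + i sin(nθ))
= 2^5(cos(5*45°) + i sin(5*45°))
= 32(cos 225° + i sin 225°)
= -16*sqrt(2) - 16*sqrt(2)i


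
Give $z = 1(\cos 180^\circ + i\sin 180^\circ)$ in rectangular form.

a = r cos θ = 1 * -1 = -1
b = r sin θ = 1 * 0 = 0
z = -1


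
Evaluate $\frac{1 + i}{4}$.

Divisor is real, so divide each part by 4:
= 1/4 + (1/4)i


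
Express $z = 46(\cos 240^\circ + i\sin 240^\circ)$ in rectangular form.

a = r cos θ = 46 * -1/2 = -23
b = r sin θ = 46 * -sqrt(3)/2 = -23*sqrt(3)
z = -23 - 23*sqrt(3)i


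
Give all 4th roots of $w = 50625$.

|w| = 50625, arg(w) = 0°
Root modulus = 50625^(1/4) = 15
Root arguments: θ_k = (0° + 360°k)/4 for k = 0, 1, ..., 3
Roots: 15, 15i, -15, -15i


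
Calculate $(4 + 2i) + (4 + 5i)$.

(4 + 4) + (2 + 5)i = 8 + 7i


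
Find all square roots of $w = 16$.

|w| = 16, arg(w) = 0°
Root modulus = 16^(1/2) = 4
Root arguments: θ_k = (0° + 360°k)/2 for k = 0, 1, ..., 1
Roots: 4, -4


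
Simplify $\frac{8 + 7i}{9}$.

Divisor is real, so divide each part by 9:
= 8/9 + (7/9)i


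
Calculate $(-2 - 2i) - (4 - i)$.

(-2 - 4) + (-2 - (-1))i = -6 - i


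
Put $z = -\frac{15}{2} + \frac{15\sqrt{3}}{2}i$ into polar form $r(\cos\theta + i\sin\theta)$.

r = |z| = sqrt(a^2 + b^2) = sqrt((-15/2)^2 + (15*sqrt(3)/2)^2) = sqrt(225/4 + 675/4) = sqrt(225) = 15
θ = arctan(b/a) = arctan(12.9904/-7.5) (quadrant-adjusted) = 120°
z = 15(cos 120° + i sin 120°)


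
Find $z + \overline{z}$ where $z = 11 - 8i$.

z + conjugate(z) = (a + bi) + (a - bi) = 2a
= 2 * 11 = 22


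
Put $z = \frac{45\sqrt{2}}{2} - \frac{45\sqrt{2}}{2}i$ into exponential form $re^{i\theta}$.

r = |z| = sqrt((45*sqrt(2)/2)^2 + (-45*sqrt(2)/2)^2) = sqrt(2025/2 + 2025/2) = sqrt(2025) = 45
θ = arctan(b/a) = arctan(-31.8198/31.8198) (quadrant-adjusted) = -45° = -π/4
z = 45e^(-i*π/4)


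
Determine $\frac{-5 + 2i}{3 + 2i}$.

Multiply numerator and denominator by conjugate (3 - 2i):
= (-5 + 2i)(3 - 2i) / (3^2 + 2^2)
= (-11 + 16i) / 13
= -11/13 + (16/13)i


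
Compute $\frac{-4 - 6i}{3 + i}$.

Multiply numerator and denominator by conjugate (3 - i):
= (-4 - 6i)(3 - i) / (3^2 + 1^2)
= (-18 - 14i) / 10
Divide through by 2: (-9 - 7i) / 5
= -9/5 - (7/5)i


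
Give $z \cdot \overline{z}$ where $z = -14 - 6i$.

z * conjugate(z) = |z|^2 = a^2 + b^2
= (-14)^2 + (-6)^2 = 232


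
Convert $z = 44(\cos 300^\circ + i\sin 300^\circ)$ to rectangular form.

a = r cos θ = 44 * 1/2 = 22
b = r sin θ = 44 * -sqrt(3)/2 = -22*sqrt(3)
z = 22 - 22*sqrt(3)i


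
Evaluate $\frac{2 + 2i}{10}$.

Divisor is real, so divide each part by 10:
= 1/5 + (1/5)i


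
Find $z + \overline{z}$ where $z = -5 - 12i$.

z + conjugate(z) = (a + bi) + (a - bi) = 2a
= 2 * (-5) = -10


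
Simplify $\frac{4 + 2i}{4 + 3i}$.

Multiply numerator and denominator by conjugate (4 - 3i):
= (4 + 2i)(4 - 3i) / (4^2 + 3^2)
= (22 - 4i) / 25
= 22/25 - (4/25)i


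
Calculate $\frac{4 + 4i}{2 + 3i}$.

Multiply numerator and denominator by conjugate (2 - 3i):
= (4 + 4i)(2 - 3i) / (2^2 + 3^2)
= (20 - 4i) / 13
= 20/13 - (4/13)i


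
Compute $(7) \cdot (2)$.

(a1*a2 - b1*b2) + (a1*b2 + b1*a2)i
= (14 - 0) + (0 + 0)i
= 14


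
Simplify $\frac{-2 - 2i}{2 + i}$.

Multiply numerator and denominator by conjugate (2 - i):
= (-2 - 2i)(2 - i) / (2^2 + 1^2)
= (-6 - 2i) / 5
= -6/5 - (2/5)i


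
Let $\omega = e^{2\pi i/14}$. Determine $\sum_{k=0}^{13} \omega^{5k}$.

Let ζ = ω^5 = e^(2πi·5/14). Since 14 ∤ 5, ζ ≠ 1.
Sum = Σ_{k=0}^{13} ζ^k = (ζ^14 - 1)/(ζ - 1) = (ω^{5·14} - 1)/(ζ - 1) = (1 - 1)/(ζ - 1) = 0


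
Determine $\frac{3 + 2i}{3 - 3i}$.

Multiply numerator and denominator by conjugate (3 + 3i):
= (3 + 2i)(3 + 3i) / (3^2 + (-3)^2)
= (3 + 15i) / 18
Divide through by 3: (1 + 5i) / 6
= 1/6 + (5/6)i


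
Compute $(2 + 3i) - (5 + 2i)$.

(2 - 5) + (3 - 2)i = -3 + i


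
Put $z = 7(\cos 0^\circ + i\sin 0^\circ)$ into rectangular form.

a = r cos θ = 7 * 1 = 7
b = r sin θ = 7 * 0 = 0
z = 7


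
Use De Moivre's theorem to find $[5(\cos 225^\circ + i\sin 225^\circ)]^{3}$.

By De Moivre: z^n = r^n(cos(nθ) + i sin(nθ))
= 5^3(cos(3*225°) + i sin(3*225°))
= 125(cos 315° + i sin 315°)
= 125*sqrt(2)/2 - (125*sqrt(2)/2)i


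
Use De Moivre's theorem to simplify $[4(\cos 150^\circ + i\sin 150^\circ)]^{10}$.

By De Moivre: z^n = r^n(cos(nθ) + i sin(nθ))
= 4^10(cos(10*150°) + i sin(10*150°))
= 1048576(cos 60° + i sin 60°)
= 524288 + 524288*sqrt(3)i


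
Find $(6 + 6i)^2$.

(a + bi)^2 = a^2 - b^2 + 2abi
= 6^2 - 6^2 + 2*6*6i
= 72i


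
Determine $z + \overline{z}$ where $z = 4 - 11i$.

z + conjugate(z) = (a + bi) + (a - bi) = 2a
= 2 * 4 = 8


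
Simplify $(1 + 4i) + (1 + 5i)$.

(1 + 1) + (4 + 5)i = 2 + 9i


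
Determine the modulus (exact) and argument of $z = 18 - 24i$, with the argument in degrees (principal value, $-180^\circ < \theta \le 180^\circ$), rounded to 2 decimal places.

|z| = sqrt(18^2 + (-24)^2) = 30
arg(z) = arctan(b/a) = arctan(-24/18) (quadrant-adjusted) = -53.13°


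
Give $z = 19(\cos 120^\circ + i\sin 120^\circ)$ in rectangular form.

a = r cos θ = 19 * -1/2 = -19/2
b = r sin θ = 19 * sqrt(3)/2 = 19*sqrt(3)/2
z = -19/2 + (19*sqrt(3)/2)i


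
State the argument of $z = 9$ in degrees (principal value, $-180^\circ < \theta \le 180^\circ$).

b = 0 and a > 0, so z lies on the positive real axis: θ = 0°


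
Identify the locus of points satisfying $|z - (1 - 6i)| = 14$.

|z - z0| = r describes a circle centered at z0 with radius r
Here z0 = 1 - 6i and r = 14
Locus: Circle centered at (1, -6) with radius 14


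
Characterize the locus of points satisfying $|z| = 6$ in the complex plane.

|z| = 6 means sqrt(x^2 + y^2) = 6
This is a circle of radius 6 centered at the origin


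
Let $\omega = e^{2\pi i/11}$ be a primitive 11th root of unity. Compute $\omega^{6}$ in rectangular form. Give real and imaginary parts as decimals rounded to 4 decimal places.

ω^6 = e^(2πi·6/11) = e^(i·12π/11)
= cos(12π/11) + i sin(12π/11)
= -0.9595 - 0.2817i


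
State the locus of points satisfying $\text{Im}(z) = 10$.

Im(z) = y where z = x + yi; the equation y = 10 is satisfied by all points with that y-coordinate
Locus: Horizontal line y = 10


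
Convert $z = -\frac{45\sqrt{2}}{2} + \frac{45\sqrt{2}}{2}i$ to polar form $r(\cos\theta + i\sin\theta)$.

r = |z| = sqrt(a^2 + b^2) = sqrt((-45*sqrt(2)/2)^2 + (45*sqrt(2)/2)^2) = sqrt(2025/2 + 2025/2) = sqrt(2025) = 45
θ = arctan(b/a) = arctan(31.8198/-31.8198) (quadrant-adjusted) = 135°
z = 45(cos 135° + i sin 135°)


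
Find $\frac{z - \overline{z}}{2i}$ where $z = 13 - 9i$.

z - conjugate(z) = 2bi
(z - conjugate(z))/(2i) = 2bi/(2i) = b = -9


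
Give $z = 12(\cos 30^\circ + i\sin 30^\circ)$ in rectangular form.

a = r cos θ = 12 * sqrt(3)/2 = 6*sqrt(3)
b = r sin θ = 12 * 1/2 = 6
z = 6*sqrt(3) + 6i


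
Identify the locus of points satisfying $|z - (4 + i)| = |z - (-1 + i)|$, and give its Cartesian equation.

|z - z1| = |z - z2| means z is equidistant from z1 and z2,
i.e. the perpendicular bisector of the segment from (4, 1) to (-1, 1) (midpoint (3/2, 1)).
With z = x + yi, square both sides:
(x - 4)^2 + (y - 1)^2 = (x - (-1))^2 + (y - 1)^2
The x^2 and y^2 terms cancel: -10x + 0y = 2 - 17 = -15
Simplify: x = 3/2
Locus: Perpendicular bisector of the segment from (4, 1) to (-1, 1): the line x = 3/2


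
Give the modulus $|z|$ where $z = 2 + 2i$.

|z| = sqrt(a^2 + b^2) = sqrt(2^2 + 2^2) = sqrt(8) = sqrt(8)


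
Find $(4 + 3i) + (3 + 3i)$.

(4 + 3) + (3 + 3)i = 7 + 6i


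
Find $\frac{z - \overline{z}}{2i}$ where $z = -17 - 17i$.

z - conjugate(z) = 2bi
(z - conjugate(z))/(2i) = 2bi/(2i) = b = -17


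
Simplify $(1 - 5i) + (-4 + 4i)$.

(1 + (-4)) + (-5 + 4)i = -3 - i


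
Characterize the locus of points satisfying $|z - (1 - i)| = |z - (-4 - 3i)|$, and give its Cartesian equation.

|z - z1| = |z - z2| means z is equidistant from z1 and z2,
i.e. the perpendicular bisector of the segment from (1, -1) to (-4, -3) (midpoint (-3/2, -2)).
With z = x + yi, square both sides:
(x - 1)^2 + (y - (-1))^2 = (x - (-4))^2 + (y - (-3))^2
The x^2 and y^2 terms cancel: -10x + (-4)y = 25 - 2 = 23
Simplify: 10x + 4y = -23
Locus: Perpendicular bisector of the segment from (1, -1) to (-4, -3): the line 10x + 4y = -23


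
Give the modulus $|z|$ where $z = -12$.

|z| = sqrt(a^2 + b^2) = sqrt((-12)^2 + 0^2) = sqrt(144) = 12


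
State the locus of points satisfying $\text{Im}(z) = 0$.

Im(z) = y where z = x + yi; the equation y = 0 is satisfied by all points with that y-coordinate
Locus: Horizontal line y = 0


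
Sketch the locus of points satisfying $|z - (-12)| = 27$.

|z - z0| = r describes a circle centered at z0 with radius r
Here z0 = -12 and r = 27
Locus: Circle centered at (-12, 0) with radius 27


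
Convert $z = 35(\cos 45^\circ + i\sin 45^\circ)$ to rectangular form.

a = r cos θ = 35 * sqrt(2)/2 = 35*sqrt(2)/2
b = r sin θ = 35 * sqrt(2)/2 = 35*sqrt(2)/2
z = 35*sqrt(2)/2 + (35*sqrt(2)/2)i


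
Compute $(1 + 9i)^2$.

(a + bi)^2 = a^2 - b^2 + 2abi
= 1^2 - 9^2 + 2*1*9i
= -80 + 18i


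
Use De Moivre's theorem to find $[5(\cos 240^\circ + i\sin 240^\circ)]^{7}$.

By De Moivre: z^n = r^n(cos(nθ) + i sin(nθ))
= 5^7(cos(7*240°) + i sin(7*240°))
= 78125(cos 240° + i sin 240°)
= -78125/2 - (78125*sqrt(3)/2)i


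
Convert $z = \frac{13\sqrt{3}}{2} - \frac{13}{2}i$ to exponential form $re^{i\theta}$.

r = |z| = sqrt((13*sqrt(3)/2)^2 + (-13/2)^2) = sqrt(507/4 + 169/4) = sqrt(169) = 13
θ = arctan(b/a) = arctan(-6.5/11.2583) (quadrant-adjusted) = -30° = -π/6
z = 13e^(-i*π/6)


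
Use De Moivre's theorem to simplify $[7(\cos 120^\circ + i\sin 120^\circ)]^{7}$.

By De Moivre: z^n = r^n(cos(nθ) + i sin(nθ))
= 7^7(cos(7*120°) + i sin(7*120°))
= 823543(cos 120° + i sin 120°)
= -823543/2 + (823543*sqrt(3)/2)i


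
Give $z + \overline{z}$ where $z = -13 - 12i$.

z + conjugate(z) = (a + bi) + (a - bi) = 2a
= 2 * (-13) = -26


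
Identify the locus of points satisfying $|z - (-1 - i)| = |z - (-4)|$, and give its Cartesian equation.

|z - z1| = |z - z2| means z is equidistant from z1 and z2,
i.e. the perpendicular bisector of the segment from (-1, -1) to (-4, 0) (midpoint (-5/2, -1/2)).
With z = x + yi, square both sides:
(x - (-1))^2 + (y - (-1))^2 = (x - (-4))^2 + (y - 0)^2
The x^2 and y^2 terms cancel: -6x + 2y = 16 - 2 = 14
Simplify: 3x - y = -7
Locus: Perpendicular bisector of the segment from (-1, -1) to (-4, 0): the line 3x - y = -7


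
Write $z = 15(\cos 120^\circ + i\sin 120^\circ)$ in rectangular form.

a = r cos θ = 15 * -1/2 = -15/2
b = r sin θ = 15 * sqrt(3)/2 = 15*sqrt(3)/2
z = -15/2 + (15*sqrt(3)/2)i


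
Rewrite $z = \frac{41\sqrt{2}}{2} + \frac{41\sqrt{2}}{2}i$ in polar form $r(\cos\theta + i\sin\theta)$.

r = |z| = sqrt(a^2 + b^2) = sqrt((41*sqrt(2)/2)^2 + (41*sqrt(2)/2)^2) = sqrt(1681/2 + 1681/2) = sqrt(1681) = 41
θ = arctan(b/a) = arctan(28.9914/28.9914) (quadrant-adjusted) = 45°
z = 41(cos 45° + i sin 45°)


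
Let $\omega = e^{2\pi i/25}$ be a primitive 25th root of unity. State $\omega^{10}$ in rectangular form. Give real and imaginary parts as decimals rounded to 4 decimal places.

ω^10 = e^(2πi·10/25) = e^(i·4π/5)
= cos(4π/5) + i sin(4π/5)
= -0.8090 + 0.5878i


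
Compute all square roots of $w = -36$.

|w| = 36, arg(w) = 180°
Root modulus = 36^(1/2) = 6
Root arguments: θ_k = (180° + 360°k)/2 for k = 0, 1, ..., 1
Roots: 6i, -6i


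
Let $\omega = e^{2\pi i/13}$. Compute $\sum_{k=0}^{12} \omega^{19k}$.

Let ζ = ω^19 = e^(2πi·19/13). Since 13 ∤ 19, ζ ≠ 1.
Sum = Σ_{k=0}^{12} ζ^k = (ζ^13 - 1)/(ζ - 1) = (ω^{19·13} - 1)/(ζ - 1) = (1 - 1)/(ζ - 1) = 0


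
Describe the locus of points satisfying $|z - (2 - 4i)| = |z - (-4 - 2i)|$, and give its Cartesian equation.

|z - z1| = |z - z2| means z is equidistant from z1 and z2,
i.e. the perpendicular bisector of the segment from (2, -4) to (-4, -2) (midpoint (-1, -3)).
With z = x + yi, square both sides:
(x - 2)^2 + (y - (-4))^2 = (x - (-4))^2 + (y - (-2))^2
The x^2 and y^2 terms cancel: -12x + 4y = 20 - 20 = 0
Simplify: 3x - y = 0
Locus: Perpendicular bisector of the segment from (2, -4) to (-4, -2): the line 3x - y = 0


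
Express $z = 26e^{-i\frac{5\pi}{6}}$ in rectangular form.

a = r cos θ = 26 * -sqrt(3)/2 = -13*sqrt(3)
b = r sin θ = 26 * -1/2 = -13
z = -13*sqrt(3) - 13i


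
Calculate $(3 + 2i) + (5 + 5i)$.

(3 + 5) + (2 + 5)i = 8 + 7i
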